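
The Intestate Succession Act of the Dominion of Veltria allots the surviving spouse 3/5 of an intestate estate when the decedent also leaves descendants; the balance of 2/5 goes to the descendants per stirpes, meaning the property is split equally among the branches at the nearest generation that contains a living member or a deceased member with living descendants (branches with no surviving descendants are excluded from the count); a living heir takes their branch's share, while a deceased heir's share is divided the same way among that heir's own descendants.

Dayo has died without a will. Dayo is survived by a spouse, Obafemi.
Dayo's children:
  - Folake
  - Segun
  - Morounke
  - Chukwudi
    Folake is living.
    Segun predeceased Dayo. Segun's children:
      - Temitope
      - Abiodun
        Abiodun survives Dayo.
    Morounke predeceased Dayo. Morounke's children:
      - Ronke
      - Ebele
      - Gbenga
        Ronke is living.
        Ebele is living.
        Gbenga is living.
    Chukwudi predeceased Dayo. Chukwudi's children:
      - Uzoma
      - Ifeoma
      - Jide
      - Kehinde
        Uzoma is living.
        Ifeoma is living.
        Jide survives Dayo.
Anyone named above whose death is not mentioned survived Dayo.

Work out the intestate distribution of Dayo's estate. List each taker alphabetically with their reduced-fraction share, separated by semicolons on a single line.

Abiodun 1/20; Ebele 1/30; Folake 1/10; Gbenga 1/30; Ifeoma 1/40; Jide 1/40; Kehinde 1/40; Obafemi 3/5; Ronke 1/30; Temitope 1/20; Uzoma 1/40

Obafemi, as surviving spouse, takes 3/5.
The remaining 2/5 passes to Dayo's descendants per stirpes.
The 2/5 is divided into 4 equal shares of 1/10 among Folake, Segun, Morounke, Chukwudi.
Folake is living and takes 1/10.
Segun predeceased; the 1/10 allotted to Segun's branch passes to Segun's issue by representation.
The 1/10 is divided into 2 equal shares of 1/20 among Temitope, Abiodun.
Temitope is living and takes 1/20.
Abiodun is living and takes 1/20.
Morounke predeceased; the 1/10 allotted to Morounke's branch passes to Morounke's issue by representation.
The 1/10 is divided into 3 equal shares of 1/30 among Ronke, Ebele, Gbenga.
Ronke is living and takes 1/30.
Ebele is living and takes 1/30.
Gbenga is living and takes 1/30.
Chukwudi predeceased; the 1/10 allotted to Chukwudi's branch passes to Chukwudi's issue by representation.
The 1/10 is divided into 4 equal shares of 1/40 among Uzoma, Ifeoma, Jide, Kehinde.
Uzoma is living and takes 1/40.
Ifeoma is living and takes 1/40.
Jide is living and takes 1/40.
Kehinde is living and takes 1/40.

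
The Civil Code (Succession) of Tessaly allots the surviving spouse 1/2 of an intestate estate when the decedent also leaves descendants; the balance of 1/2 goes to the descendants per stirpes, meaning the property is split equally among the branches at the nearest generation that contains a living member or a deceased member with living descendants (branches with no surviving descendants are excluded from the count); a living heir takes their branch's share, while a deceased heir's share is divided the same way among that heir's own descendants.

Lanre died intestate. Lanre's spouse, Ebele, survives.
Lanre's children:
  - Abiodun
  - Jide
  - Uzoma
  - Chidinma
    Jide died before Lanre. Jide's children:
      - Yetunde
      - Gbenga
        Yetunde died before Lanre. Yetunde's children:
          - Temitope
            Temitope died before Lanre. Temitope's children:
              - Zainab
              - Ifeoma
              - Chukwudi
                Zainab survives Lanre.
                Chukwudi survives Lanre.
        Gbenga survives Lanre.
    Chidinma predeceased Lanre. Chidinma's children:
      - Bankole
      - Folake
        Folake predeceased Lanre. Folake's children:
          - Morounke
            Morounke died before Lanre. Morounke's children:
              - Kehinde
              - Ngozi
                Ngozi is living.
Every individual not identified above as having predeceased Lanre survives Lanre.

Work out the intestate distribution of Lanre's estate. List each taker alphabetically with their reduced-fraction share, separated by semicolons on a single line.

Ebele, as surviving spouse, takes 1/2.
The remaining 1/2 passes to Lanre's descendants per stirpes.
The 1/2 is divided into 4 equal shares of 1/8 among Abiodun, Jide, Uzoma, Chidinma.
Abiodun is living and takes 1/8.
Jide predeceased; the 1/8 allotted to Jide's branch passes to Jide's issue by representation.
The 1/8 is divided into 2 equal shares of 1/16 among Yetunde, Gbenga.
Yetunde predeceased; the 1/16 allotted to Yetunde's branch passes to Yetunde's issue by representation.
Temitope's line is the sole branch at this level, so the full 1/16 passes to Temitope's issue by representation.
The 1/16 is divided into 3 equal shares of 1/48 among Zainab, Ifeoma, Chukwudi.
Zainab is living and takes 1/48.
Ifeoma is living and takes 1/48.
Chukwudi is living and takes 1/48.
Gbenga is living and takes 1/16.
Uzoma is living and takes 1/8.
Chidinma predeceased; the 1/8 allotted to Chidinma's branch passes to Chidinma's issue by representation.
The 1/8 is divided into 2 equal shares of 1/16 among Bankole, Folake.
Bankole is living and takes 1/16.
Folake predeceased; the 1/16 allotted to Folake's branch passes to Folake's issue by representation.
Morounke's line is the sole branch at this level, so the full 1/16 passes to Morounke's issue by representation.
The 1/16 is divided into 2 equal shares of 1/32 among Kehinde, Ngozi.
Kehinde is living and takes 1/32.
Ngozi is living and takes 1/32.

Abiodun 1/8; Bankole 1/16; Chukwudi 1/48; Ebele 1/2; Gbenga 1/16; Ifeoma 1/48; Kehinde 1/32; Ngozi 1/32; Uzoma 1/8; Zainab 1/48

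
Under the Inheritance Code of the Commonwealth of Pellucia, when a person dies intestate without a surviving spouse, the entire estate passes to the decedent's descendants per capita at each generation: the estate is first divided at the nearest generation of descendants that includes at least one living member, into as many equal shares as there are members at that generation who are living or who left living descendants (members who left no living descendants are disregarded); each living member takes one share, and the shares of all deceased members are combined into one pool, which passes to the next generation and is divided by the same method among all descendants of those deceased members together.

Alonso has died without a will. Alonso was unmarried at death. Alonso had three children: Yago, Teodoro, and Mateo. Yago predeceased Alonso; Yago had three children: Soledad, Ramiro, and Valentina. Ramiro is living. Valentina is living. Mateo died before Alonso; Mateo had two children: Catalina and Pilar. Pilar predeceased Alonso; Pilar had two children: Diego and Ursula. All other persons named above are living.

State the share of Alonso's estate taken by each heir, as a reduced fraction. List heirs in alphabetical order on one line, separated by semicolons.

Catalina 2/15; Diego 1/15; Ramiro 2/15; Soledad 2/15; Teodoro 1/3; Ursula 1/15; Valentina 2/15

There is no surviving spouse, so the entire estate passes to Alonso's descendants per capita at each generation.
At generation 1 (Yago, Teodoro, Mateo) there are 3 shares of (1)/3 = 1/3 each.
Living: Teodoro — each takes 1/3.
Deceased: Yago and Mateo. Their combined 2/3 is pooled and carried to generation 2.
At generation 2 (Soledad, Ramiro, Valentina, Catalina, Pilar) there are 5 shares of (2/3)/5 = 2/15 each.
Living: Soledad, Ramiro, Valentina, and Catalina — each takes 2/15.
Deceased: Pilar. That 2/15 share is carried to generation 3.
At generation 3 (Diego, Ursula) there are 2 shares of (2/15)/2 = 1/15 each.
Living: Diego and Ursula — each takes 1/15.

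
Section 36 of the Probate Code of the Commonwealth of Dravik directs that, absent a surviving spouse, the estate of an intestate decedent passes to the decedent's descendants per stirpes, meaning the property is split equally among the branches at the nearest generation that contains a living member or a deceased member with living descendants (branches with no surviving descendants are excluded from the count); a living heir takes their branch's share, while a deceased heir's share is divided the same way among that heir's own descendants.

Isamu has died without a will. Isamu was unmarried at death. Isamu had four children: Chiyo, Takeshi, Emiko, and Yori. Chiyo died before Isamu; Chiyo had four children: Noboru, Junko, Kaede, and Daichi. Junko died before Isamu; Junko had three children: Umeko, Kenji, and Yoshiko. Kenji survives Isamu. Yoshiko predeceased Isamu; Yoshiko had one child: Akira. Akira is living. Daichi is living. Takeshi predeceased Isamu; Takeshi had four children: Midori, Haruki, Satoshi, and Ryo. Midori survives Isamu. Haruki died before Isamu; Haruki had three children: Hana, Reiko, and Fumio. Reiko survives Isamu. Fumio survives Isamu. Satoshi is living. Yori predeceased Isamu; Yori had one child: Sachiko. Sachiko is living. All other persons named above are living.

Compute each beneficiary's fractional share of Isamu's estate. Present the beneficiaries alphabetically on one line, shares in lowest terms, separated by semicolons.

Akira 1/48; Daichi 1/16; Emiko 1/4; Fumio 1/48; Hana 1/48; Kaede 1/16; Kenji 1/48; Midori 1/16; Noboru 1/16; Reiko 1/48; Ryo 1/16; Sachiko 1/4; Satoshi 1/16; Umeko 1/48

There is no surviving spouse, so the entire estate passes to Isamu's descendants per stirpes.
The estate is divided into 4 equal shares of 1/4 among Chiyo, Takeshi, Emiko, Yori.
Chiyo predeceased; the 1/4 allotted to Chiyo's branch passes to Chiyo's issue by representation.
The 1/4 is divided into 4 equal shares of 1/16 among Noboru, Junko, Kaede, Daichi.
Noboru is living and takes 1/16.
Junko predeceased; the 1/16 allotted to Junko's branch passes to Junko's issue by representation.
The 1/16 is divided into 3 equal shares of 1/48 among Umeko, Kenji, Yoshiko.
Umeko is living and takes 1/48.
Kenji is living and takes 1/48.
Yoshiko predeceased; the 1/48 allotted to Yoshiko's branch passes to Yoshiko's issue by representation.
Akira is the sole taker at this level and receives the full 1/48.
Kaede is living and takes 1/16.
Daichi is living and takes 1/16.
Takeshi predeceased; the 1/4 allotted to Takeshi's branch passes to Takeshi's issue by representation.
The 1/4 is divided into 4 equal shares of 1/16 among Midori, Haruki, Satoshi, Ryo.
Midori is living and takes 1/16.
Haruki predeceased; the 1/16 allotted to Haruki's branch passes to Haruki's issue by representation.
The 1/16 is divided into 3 equal shares of 1/48 among Hana, Reiko, Fumio.
Hana is living and takes 1/48.
Reiko is living and takes 1/48.
Fumio is living and takes 1/48.
Satoshi is living and takes 1/16.
Ryo is living and takes 1/16.
Emiko is living and takes 1/4.
Yori predeceased; the 1/4 allotted to Yori's branch passes to Yori's issue by representation.
Sachiko is the sole taker at this level and receives the full 1/4.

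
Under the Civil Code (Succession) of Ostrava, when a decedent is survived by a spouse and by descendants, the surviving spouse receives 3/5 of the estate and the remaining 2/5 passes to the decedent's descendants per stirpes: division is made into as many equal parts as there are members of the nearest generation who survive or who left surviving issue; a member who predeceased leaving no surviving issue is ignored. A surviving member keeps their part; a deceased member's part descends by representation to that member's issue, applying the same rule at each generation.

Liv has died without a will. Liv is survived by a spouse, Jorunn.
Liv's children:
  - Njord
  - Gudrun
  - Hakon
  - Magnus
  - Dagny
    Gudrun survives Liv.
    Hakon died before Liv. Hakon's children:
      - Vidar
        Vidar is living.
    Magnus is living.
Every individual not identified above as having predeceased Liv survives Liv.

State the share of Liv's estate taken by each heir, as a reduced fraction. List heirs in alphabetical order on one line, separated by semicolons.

Jorunn, as surviving spouse, takes 3/5.
The remaining 2/5 passes to Liv's descendants per stirpes.
The 2/5 is divided into 5 equal shares of 2/25 among Njord, Gudrun, Hakon, Magnus, Dagny.
Njord is living and takes 2/25.
Gudrun is living and takes 2/25.
Hakon predeceased; the 2/25 allotted to Hakon's branch passes to Hakon's issue by representation.
Vidar is the sole taker at this level and receives the full 2/25.
Magnus is living and takes 2/25.
Dagny is living and takes 2/25.

Dagny 2/25; Gudrun 2/25; Jorunn 3/5; Magnus 2/25; Njord 2/25; Vidar 2/25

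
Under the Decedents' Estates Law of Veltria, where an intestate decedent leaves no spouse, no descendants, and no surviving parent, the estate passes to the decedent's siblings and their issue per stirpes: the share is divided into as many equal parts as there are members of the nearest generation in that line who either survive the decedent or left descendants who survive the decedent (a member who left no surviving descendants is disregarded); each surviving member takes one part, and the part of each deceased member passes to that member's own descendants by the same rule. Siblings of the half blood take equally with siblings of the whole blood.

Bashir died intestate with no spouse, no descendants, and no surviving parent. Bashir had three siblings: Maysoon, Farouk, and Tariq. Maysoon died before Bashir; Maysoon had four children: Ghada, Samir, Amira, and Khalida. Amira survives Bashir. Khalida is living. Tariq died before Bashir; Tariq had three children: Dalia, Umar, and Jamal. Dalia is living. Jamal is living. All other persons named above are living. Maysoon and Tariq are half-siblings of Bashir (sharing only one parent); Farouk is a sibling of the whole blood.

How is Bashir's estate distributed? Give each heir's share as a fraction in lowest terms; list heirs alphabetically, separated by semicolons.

Amira 1/12; Dalia 1/9; Farouk 1/3; Ghada 1/12; Jamal 1/9; Khalida 1/12; Samir 1/12; Umar 1/9

No spouse, descendants, or parent survives, so the estate passes to Bashir's siblings per stirpes.
Half-blood and whole-blood siblings take equally under the stated rule.
The estate is divided into 3 equal shares of 1/3 among Maysoon, Farouk, Tariq.
Maysoon predeceased; the 1/3 allotted to Maysoon's branch passes to Maysoon's issue by representation.
The 1/3 is divided into 4 equal shares of 1/12 among Ghada, Samir, Amira, Khalida.
Ghada is living and takes 1/12.
Samir is living and takes 1/12.
Amira is living and takes 1/12.
Khalida is living and takes 1/12.
Farouk is living and takes 1/3.
Tariq predeceased; the 1/3 allotted to Tariq's branch passes to Tariq's issue by representation.
The 1/3 is divided into 3 equal shares of 1/9 among Dalia, Umar, Jamal.
Dalia is living and takes 1/9.
Umar is living and takes 1/9.
Jamal is living and takes 1/9.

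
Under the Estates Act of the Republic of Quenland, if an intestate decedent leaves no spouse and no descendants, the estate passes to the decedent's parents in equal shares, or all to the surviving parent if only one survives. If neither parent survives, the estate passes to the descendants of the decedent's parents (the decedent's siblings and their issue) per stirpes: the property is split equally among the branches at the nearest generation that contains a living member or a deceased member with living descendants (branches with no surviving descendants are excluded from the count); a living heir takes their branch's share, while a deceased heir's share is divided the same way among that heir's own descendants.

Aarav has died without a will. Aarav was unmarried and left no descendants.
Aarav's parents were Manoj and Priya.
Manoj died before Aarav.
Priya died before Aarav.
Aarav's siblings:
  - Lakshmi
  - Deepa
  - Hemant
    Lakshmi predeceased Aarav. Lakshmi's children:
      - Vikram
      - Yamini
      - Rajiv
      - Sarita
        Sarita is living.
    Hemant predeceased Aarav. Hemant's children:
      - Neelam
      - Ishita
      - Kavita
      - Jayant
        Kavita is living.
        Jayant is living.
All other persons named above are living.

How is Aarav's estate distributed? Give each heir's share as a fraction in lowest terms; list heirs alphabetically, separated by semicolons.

Deepa 1/3; Ishita 1/12; Jayant 1/12; Kavita 1/12; Neelam 1/12; Rajiv 1/12; Sarita 1/12; Vikram 1/12; Yamini 1/12

Neither parent survives and there are no descendants, so the estate passes to Aarav's siblings and their issue per stirpes.
The estate is divided into 3 equal shares of 1/3 among Lakshmi, Deepa, Hemant.
Lakshmi predeceased; the 1/3 allotted to Lakshmi's branch passes to Lakshmi's issue by representation.
The 1/3 is divided into 4 equal shares of 1/12 among Vikram, Yamini, Rajiv, Sarita.
Vikram is living and takes 1/12.
Yamini is living and takes 1/12.
Rajiv is living and takes 1/12.
Sarita is living and takes 1/12.
Deepa is living and takes 1/3.
Hemant predeceased; the 1/3 allotted to Hemant's branch passes to Hemant's issue by representation.
The 1/3 is divided into 4 equal shares of 1/12 among Neelam, Ishita, Kavita, Jayant.
Neelam is living and takes 1/12.
Ishita is living and takes 1/12.
Kavita is living and takes 1/12.
Jayant is living and takes 1/12.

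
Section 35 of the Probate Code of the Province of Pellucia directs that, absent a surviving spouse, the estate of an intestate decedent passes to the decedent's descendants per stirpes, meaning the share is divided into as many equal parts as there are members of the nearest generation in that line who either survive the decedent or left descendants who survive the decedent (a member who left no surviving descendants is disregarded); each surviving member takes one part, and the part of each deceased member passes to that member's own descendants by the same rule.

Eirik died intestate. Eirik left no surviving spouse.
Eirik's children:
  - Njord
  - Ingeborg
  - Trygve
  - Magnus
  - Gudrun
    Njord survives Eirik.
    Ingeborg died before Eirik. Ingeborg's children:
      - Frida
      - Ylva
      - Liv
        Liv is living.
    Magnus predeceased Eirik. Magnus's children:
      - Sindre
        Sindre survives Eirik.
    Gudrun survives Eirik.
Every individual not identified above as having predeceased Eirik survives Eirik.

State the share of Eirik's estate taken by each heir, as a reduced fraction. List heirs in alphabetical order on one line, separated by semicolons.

There is no surviving spouse, so the entire estate passes to Eirik's descendants per stirpes.
The estate is divided into 5 equal shares of 1/5 among Njord, Ingeborg, Trygve, Magnus, Gudrun.
Njord is living and takes 1/5.
Ingeborg predeceased; the 1/5 allotted to Ingeborg's branch passes to Ingeborg's issue by representation.
The 1/5 is divided into 3 equal shares of 1/15 among Frida, Ylva, Liv.
Frida is living and takes 1/15.
Ylva is living and takes 1/15.
Liv is living and takes 1/15.
Trygve is living and takes 1/5.
Magnus predeceased; the 1/5 allotted to Magnus's branch passes to Magnus's issue by representation.
Sindre is the sole taker at this level and receives the full 1/5.
Gudrun is living and takes 1/5.

Frida 1/15; Gudrun 1/5; Liv 1/15; Njord 1/5; Sindre 1/5; Trygve 1/5; Ylva 1/15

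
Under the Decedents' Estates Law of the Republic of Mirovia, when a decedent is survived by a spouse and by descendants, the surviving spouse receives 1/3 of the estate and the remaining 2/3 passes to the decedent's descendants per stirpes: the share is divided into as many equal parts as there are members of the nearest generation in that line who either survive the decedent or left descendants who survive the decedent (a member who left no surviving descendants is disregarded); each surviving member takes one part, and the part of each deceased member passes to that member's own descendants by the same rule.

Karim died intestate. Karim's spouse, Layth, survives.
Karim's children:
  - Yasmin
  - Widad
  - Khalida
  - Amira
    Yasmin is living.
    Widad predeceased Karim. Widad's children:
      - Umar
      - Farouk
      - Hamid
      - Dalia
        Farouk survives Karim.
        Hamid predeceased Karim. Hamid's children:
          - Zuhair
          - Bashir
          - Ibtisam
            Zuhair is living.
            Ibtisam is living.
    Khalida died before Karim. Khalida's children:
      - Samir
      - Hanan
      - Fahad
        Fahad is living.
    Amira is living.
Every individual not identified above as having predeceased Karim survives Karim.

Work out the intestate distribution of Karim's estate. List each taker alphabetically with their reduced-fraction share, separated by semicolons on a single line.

Layth, as surviving spouse, takes 1/3.
The remaining 2/3 passes to Karim's descendants per stirpes.
The 2/3 is divided into 4 equal shares of 1/6 among Yasmin, Widad, Khalida, Amira.
Yasmin is living and takes 1/6.
Widad predeceased; the 1/6 allotted to Widad's branch passes to Widad's issue by representation.
The 1/6 is divided into 4 equal shares of 1/24 among Umar, Farouk, Hamid, Dalia.
Umar is living and takes 1/24.
Farouk is living and takes 1/24.
Hamid predeceased; the 1/24 allotted to Hamid's branch passes to Hamid's issue by representation.
The 1/24 is divided into 3 equal shares of 1/72 among Zuhair, Bashir, Ibtisam.
Zuhair is living and takes 1/72.
Bashir is living and takes 1/72.
Ibtisam is living and takes 1/72.
Dalia is living and takes 1/24.
Khalida predeceased; the 1/6 allotted to Khalida's branch passes to Khalida's issue by representation.
The 1/6 is divided into 3 equal shares of 1/18 among Samir, Hanan, Fahad.
Samir is living and takes 1/18.
Hanan is living and takes 1/18.
Fahad is living and takes 1/18.
Amira is living and takes 1/6.

Amira 1/6; Bashir 1/72; Dalia 1/24; Fahad 1/18; Farouk 1/24; Hanan 1/18; Ibtisam 1/72; Layth 1/3; Samir 1/18; Umar 1/24; Yasmin 1/6; Zuhair 1/72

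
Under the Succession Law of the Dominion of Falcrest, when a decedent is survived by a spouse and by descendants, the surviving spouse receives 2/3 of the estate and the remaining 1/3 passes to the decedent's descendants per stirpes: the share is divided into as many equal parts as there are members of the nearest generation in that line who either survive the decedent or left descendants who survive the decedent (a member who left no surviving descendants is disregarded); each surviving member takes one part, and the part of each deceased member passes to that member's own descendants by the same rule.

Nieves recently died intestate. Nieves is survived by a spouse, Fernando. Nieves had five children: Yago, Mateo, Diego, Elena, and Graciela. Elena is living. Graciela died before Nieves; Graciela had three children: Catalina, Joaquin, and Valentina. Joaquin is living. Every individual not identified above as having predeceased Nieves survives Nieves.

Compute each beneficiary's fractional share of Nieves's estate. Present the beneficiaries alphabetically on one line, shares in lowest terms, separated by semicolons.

Fernando, as surviving spouse, takes 2/3.
The remaining 1/3 passes to Nieves's descendants per stirpes.
The 1/3 is divided into 5 equal shares of 1/15 among Yago, Mateo, Diego, Elena, Graciela.
Yago is living and takes 1/15.
Mateo is living and takes 1/15.
Diego is living and takes 1/15.
Elena is living and takes 1/15.
Graciela predeceased; the 1/15 allotted to Graciela's branch passes to Graciela's issue by representation.
The 1/15 is divided into 3 equal shares of 1/45 among Catalina, Joaquin, Valentina.
Catalina is living and takes 1/45.
Joaquin is living and takes 1/45.
Valentina is living and takes 1/45.

Catalina 1/45; Diego 1/15; Elena 1/15; Fernando 2/3; Joaquin 1/45; Mateo 1/15; Valentina 1/45; Yago 1/15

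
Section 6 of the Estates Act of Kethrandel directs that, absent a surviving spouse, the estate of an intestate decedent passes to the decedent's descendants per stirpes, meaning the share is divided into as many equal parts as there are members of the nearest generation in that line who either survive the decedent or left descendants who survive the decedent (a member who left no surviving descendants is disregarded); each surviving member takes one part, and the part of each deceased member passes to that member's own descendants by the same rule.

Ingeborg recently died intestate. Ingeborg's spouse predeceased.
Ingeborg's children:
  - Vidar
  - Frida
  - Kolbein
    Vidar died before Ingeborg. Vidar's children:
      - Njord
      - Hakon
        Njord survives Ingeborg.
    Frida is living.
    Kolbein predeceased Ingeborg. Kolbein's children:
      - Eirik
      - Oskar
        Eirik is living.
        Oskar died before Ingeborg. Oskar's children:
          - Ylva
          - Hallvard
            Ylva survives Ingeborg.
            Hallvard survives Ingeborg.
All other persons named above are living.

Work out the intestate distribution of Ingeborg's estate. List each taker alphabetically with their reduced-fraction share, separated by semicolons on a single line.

There is no surviving spouse, so the entire estate passes to Ingeborg's descendants per stirpes.
The estate is divided into 3 equal shares of 1/3 among Vidar, Frida, Kolbein.
Vidar predeceased; the 1/3 allotted to Vidar's branch passes to Vidar's issue by representation.
The 1/3 is divided into 2 equal shares of 1/6 among Njord, Hakon.
Njord is living and takes 1/6.
Hakon is living and takes 1/6.
Frida is living and takes 1/3.
Kolbein predeceased; the 1/3 allotted to Kolbein's branch passes to Kolbein's issue by representation.
The 1/3 is divided into 2 equal shares of 1/6 among Eirik, Oskar.
Eirik is living and takes 1/6.
Oskar predeceased; the 1/6 allotted to Oskar's branch passes to Oskar's issue by representation.
The 1/6 is divided into 2 equal shares of 1/12 among Ylva, Hallvard.
Ylva is living and takes 1/12.
Hallvard is living and takes 1/12.

Eirik 1/6; Frida 1/3; Hakon 1/6; Hallvard 1/12; Njord 1/6; Ylva 1/12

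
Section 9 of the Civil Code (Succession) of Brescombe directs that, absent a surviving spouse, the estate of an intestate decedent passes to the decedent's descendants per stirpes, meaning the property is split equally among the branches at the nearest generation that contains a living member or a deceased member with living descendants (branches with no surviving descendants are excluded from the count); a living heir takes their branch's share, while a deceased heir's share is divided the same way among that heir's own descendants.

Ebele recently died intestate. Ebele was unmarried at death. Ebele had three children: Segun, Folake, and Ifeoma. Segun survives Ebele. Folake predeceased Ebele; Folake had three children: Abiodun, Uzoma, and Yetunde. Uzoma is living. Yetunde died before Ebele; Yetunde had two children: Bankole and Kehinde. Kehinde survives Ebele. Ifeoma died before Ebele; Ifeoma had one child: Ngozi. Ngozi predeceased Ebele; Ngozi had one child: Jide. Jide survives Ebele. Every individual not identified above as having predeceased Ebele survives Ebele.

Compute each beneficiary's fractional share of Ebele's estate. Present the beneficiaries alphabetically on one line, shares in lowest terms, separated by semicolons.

Abiodun 1/9; Bankole 1/18; Jide 1/3; Kehinde 1/18; Segun 1/3; Uzoma 1/9

There is no surviving spouse, so the entire estate passes to Ebele's descendants per stirpes.
The estate is divided into 3 equal shares of 1/3 among Segun, Folake, Ifeoma.
Segun is living and takes 1/3.
Folake predeceased; the 1/3 allotted to Folake's branch passes to Folake's issue by representation.
The 1/3 is divided into 3 equal shares of 1/9 among Abiodun, Uzoma, Yetunde.
Abiodun is living and takes 1/9.
Uzoma is living and takes 1/9.
Yetunde predeceased; the 1/9 allotted to Yetunde's branch passes to Yetunde's issue by representation.
The 1/9 is divided into 2 equal shares of 1/18 among Bankole, Kehinde.
Bankole is living and takes 1/18.
Kehinde is living and takes 1/18.
Ifeoma predeceased; the 1/3 allotted to Ifeoma's branch passes to Ifeoma's issue by representation.
Ngozi's line is the sole branch at this level, so the full 1/3 passes to Ngozi's issue by representation.
Jide is the sole taker at this level and receives the full 1/3.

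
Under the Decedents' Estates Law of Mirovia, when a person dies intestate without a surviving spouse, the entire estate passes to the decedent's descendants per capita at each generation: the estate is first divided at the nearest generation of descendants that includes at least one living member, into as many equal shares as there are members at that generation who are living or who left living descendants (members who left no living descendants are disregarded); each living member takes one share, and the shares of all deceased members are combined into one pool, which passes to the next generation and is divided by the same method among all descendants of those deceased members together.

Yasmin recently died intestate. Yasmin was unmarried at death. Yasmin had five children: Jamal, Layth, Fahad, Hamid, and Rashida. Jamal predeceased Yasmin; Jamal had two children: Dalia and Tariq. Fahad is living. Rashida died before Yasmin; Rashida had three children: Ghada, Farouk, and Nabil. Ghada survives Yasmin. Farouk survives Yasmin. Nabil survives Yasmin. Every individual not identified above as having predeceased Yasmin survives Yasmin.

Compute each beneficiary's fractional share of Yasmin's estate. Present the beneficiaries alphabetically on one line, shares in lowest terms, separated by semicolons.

There is no surviving spouse, so the entire estate passes to Yasmin's descendants per capita at each generation.
At generation 1 (Jamal, Layth, Fahad, Hamid, Rashida) there are 5 shares of (1)/5 = 1/5 each.
Living: Layth, Fahad, and Hamid — each takes 1/5.
Deceased: Jamal and Rashida. Their combined 2/5 is pooled and carried to generation 2.
At generation 2 (Dalia, Tariq, Ghada, Farouk, Nabil) there are 5 shares of (2/5)/5 = 2/25 each.
Living: Dalia, Tariq, Ghada, Farouk, and Nabil — each takes 2/25.

Dalia 2/25; Fahad 1/5; Farouk 2/25; Ghada 2/25; Hamid 1/5; Layth 1/5; Nabil 2/25; Tariq 2/25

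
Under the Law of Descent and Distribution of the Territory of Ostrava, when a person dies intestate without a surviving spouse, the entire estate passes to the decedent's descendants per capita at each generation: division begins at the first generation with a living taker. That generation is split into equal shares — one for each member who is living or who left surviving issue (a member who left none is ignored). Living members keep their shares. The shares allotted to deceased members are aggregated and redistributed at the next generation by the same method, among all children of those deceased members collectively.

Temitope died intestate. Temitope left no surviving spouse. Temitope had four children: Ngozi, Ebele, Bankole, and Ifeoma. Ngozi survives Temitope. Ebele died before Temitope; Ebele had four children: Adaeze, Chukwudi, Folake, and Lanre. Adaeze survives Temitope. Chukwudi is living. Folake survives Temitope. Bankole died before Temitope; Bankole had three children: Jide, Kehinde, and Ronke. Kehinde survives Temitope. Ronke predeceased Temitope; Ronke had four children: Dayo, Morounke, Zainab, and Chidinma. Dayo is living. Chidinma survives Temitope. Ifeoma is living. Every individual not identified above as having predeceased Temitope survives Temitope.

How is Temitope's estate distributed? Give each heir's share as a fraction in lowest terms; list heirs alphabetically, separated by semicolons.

Adaeze 1/14; Chidinma 1/56; Chukwudi 1/14; Dayo 1/56; Folake 1/14; Ifeoma 1/4; Jide 1/14; Kehinde 1/14; Lanre 1/14; Morounke 1/56; Ngozi 1/4; Zainab 1/56

There is no surviving spouse, so the entire estate passes to Temitope's descendants per capita at each generation.
At generation 1 (Ngozi, Ebele, Bankole, Ifeoma) there are 4 shares of (1)/4 = 1/4 each.
Living: Ngozi and Ifeoma — each takes 1/4.
Deceased: Ebele and Bankole. Their combined 1/2 is pooled and carried to generation 2.
At generation 2 (Adaeze, Chukwudi, Folake, Lanre, Jide, Kehinde, Ronke) there are 7 shares of (1/2)/7 = 1/14 each.
Living: Adaeze, Chukwudi, Folake, Lanre, Jide, and Kehinde — each takes 1/14.
Deceased: Ronke. That 1/14 share is carried to generation 3.
At generation 3 (Dayo, Morounke, Zainab, Chidinma) there are 4 shares of (1/14)/4 = 1/56 each.
Living: Dayo, Morounke, Zainab, and Chidinma — each takes 1/56.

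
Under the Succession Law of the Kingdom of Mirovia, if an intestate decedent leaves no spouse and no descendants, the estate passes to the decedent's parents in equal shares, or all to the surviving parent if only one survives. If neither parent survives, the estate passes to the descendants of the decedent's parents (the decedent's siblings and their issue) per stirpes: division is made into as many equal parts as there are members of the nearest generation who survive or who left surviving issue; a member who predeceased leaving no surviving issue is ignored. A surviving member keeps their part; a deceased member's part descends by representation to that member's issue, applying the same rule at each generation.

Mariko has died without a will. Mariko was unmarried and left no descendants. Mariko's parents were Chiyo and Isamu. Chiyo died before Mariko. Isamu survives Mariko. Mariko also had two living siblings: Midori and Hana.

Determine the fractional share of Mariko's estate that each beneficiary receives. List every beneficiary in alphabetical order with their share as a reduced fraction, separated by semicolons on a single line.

Isamu 1

Only one parent, Isamu, survives, so Isamu takes the entire estate. The siblings take nothing because a surviving parent has priority.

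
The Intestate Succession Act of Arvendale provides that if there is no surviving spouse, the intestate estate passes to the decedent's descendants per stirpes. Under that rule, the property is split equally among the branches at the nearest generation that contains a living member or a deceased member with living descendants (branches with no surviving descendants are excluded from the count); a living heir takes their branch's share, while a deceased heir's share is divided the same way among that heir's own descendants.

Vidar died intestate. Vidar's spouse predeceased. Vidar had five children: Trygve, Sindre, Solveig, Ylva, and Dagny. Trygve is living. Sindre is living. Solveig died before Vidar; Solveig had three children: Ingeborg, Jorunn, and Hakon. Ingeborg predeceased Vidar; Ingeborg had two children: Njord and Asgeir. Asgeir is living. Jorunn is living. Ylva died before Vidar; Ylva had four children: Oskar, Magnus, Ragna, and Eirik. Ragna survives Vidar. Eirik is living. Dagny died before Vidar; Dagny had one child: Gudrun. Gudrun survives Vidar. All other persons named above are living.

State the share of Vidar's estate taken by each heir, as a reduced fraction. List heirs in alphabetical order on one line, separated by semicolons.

Asgeir 1/30; Eirik 1/20; Gudrun 1/5; Hakon 1/15; Jorunn 1/15; Magnus 1/20; Njord 1/30; Oskar 1/20; Ragna 1/20; Sindre 1/5; Trygve 1/5

There is no surviving spouse, so the entire estate passes to Vidar's descendants per stirpes.
The estate is divided into 5 equal shares of 1/5 among Trygve, Sindre, Solveig, Ylva, Dagny.
Trygve is living and takes 1/5.
Sindre is living and takes 1/5.
Solveig predeceased; the 1/5 allotted to Solveig's branch passes to Solveig's issue by representation.
The 1/5 is divided into 3 equal shares of 1/15 among Ingeborg, Jorunn, Hakon.
Ingeborg predeceased; the 1/15 allotted to Ingeborg's branch passes to Ingeborg's issue by representation.
The 1/15 is divided into 2 equal shares of 1/30 among Njord, Asgeir.
Njord is living and takes 1/30.
Asgeir is living and takes 1/30.
Jorunn is living and takes 1/15.
Hakon is living and takes 1/15.
Ylva predeceased; the 1/5 allotted to Ylva's branch passes to Ylva's issue by representation.
The 1/5 is divided into 4 equal shares of 1/20 among Oskar, Magnus, Ragna, Eirik.
Oskar is living and takes 1/20.
Magnus is living and takes 1/20.
Ragna is living and takes 1/20.
Eirik is living and takes 1/20.
Dagny predeceased; the 1/5 allotted to Dagny's branch passes to Dagny's issue by representation.
Gudrun is the sole taker at this level and receives the full 1/5.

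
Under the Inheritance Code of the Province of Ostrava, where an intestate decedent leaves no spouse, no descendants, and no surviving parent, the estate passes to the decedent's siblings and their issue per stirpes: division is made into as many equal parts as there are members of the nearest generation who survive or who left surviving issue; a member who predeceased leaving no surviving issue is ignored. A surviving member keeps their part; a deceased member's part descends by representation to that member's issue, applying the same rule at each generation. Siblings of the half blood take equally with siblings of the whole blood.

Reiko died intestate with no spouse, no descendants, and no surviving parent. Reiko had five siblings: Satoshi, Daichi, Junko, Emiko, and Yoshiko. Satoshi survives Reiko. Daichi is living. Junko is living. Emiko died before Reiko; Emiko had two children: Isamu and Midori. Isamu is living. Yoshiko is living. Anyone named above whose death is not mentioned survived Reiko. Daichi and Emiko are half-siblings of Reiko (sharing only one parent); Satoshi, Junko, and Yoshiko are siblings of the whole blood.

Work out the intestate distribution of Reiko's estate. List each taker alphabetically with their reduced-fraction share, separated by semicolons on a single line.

Daichi 1/5; Isamu 1/10; Junko 1/5; Midori 1/10; Satoshi 1/5; Yoshiko 1/5

No spouse, descendants, or parent survives, so the estate passes to Reiko's siblings per stirpes.
Half-blood and whole-blood siblings take equally under the stated rule.
The estate is divided into 5 equal shares of 1/5 among Satoshi, Daichi, Junko, Emiko, Yoshiko.
Satoshi is living and takes 1/5.
Daichi is living and takes 1/5.
Junko is living and takes 1/5.
Emiko predeceased; the 1/5 allotted to Emiko's branch passes to Emiko's issue by representation.
The 1/5 is divided into 2 equal shares of 1/10 among Isamu, Midori.
Isamu is living and takes 1/10.
Midori is living and takes 1/10.
Yoshiko is living and takes 1/5.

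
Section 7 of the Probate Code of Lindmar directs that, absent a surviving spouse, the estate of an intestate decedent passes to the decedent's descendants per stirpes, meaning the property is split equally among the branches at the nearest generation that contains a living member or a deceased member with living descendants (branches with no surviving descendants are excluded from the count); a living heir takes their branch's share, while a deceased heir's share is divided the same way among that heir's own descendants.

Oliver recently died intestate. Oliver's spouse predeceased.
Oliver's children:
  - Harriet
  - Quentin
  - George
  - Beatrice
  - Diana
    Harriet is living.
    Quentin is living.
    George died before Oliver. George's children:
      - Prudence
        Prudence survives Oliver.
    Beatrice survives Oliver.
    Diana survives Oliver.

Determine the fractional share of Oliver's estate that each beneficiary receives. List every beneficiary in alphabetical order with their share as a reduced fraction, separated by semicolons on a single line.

Beatrice 1/5; Diana 1/5; Harriet 1/5; Prudence 1/5; Quentin 1/5

There is no surviving spouse, so the entire estate passes to Oliver's descendants per stirpes.
The estate is divided into 5 equal shares of 1/5 among Harriet, Quentin, George, Beatrice, Diana.
Harriet is living and takes 1/5.
Quentin is living and takes 1/5.
George predeceased; the 1/5 allotted to George's branch passes to George's issue by representation.
Prudence is the sole taker at this level and receives the full 1/5.
Beatrice is living and takes 1/5.
Diana is living and takes 1/5.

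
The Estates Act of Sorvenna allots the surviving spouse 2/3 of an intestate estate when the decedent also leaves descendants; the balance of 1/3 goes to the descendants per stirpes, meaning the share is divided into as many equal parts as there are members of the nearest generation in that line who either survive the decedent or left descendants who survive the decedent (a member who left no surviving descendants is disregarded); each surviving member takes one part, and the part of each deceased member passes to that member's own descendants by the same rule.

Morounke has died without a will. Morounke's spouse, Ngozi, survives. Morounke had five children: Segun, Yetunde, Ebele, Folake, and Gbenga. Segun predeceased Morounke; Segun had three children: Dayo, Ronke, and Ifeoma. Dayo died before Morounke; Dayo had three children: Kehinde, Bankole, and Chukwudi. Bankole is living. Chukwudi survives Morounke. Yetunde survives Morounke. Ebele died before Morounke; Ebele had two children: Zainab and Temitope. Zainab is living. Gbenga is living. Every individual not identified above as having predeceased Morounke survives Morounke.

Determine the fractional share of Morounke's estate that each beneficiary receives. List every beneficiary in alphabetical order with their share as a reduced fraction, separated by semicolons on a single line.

Ngozi, as surviving spouse, takes 2/3.
The remaining 1/3 passes to Morounke's descendants per stirpes.
The 1/3 is divided into 5 equal shares of 1/15 among Segun, Yetunde, Ebele, Folake, Gbenga.
Segun predeceased; the 1/15 allotted to Segun's branch passes to Segun's issue by representation.
The 1/15 is divided into 3 equal shares of 1/45 among Dayo, Ronke, Ifeoma.
Dayo predeceased; the 1/45 allotted to Dayo's branch passes to Dayo's issue by representation.
The 1/45 is divided into 3 equal shares of 1/135 among Kehinde, Bankole, Chukwudi.
Kehinde is living and takes 1/135.
Bankole is living and takes 1/135.
Chukwudi is living and takes 1/135.
Ronke is living and takes 1/45.
Ifeoma is living and takes 1/45.
Yetunde is living and takes 1/15.
Ebele predeceased; the 1/15 allotted to Ebele's branch passes to Ebele's issue by representation.
The 1/15 is divided into 2 equal shares of 1/30 among Zainab, Temitope.
Zainab is living and takes 1/30.
Temitope is living and takes 1/30.
Folake is living and takes 1/15.
Gbenga is living and takes 1/15.

Bankole 1/135; Chukwudi 1/135; Folake 1/15; Gbenga 1/15; Ifeoma 1/45; Kehinde 1/135; Ngozi 2/3; Ronke 1/45; Temitope 1/30; Yetunde 1/15; Zainab 1/30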